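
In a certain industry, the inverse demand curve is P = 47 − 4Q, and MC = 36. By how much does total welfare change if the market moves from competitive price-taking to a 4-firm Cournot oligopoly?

Total welfare falls by 0.605

Competitive firms price at marginal cost: P = 36, giving Q = 2.75.
CS = ½·(47 − 36)·2.75 = 15.125; PS = (36 − 36)·2.75 = 0; TS = 15.125.
In a 4-firm Cournot equilibrium, symmetry and the first-order condition give q = (47 − 36)/(20) = 0.55. So Q = 2.2 and P = 38.2.
CS = ½·(47 − 38.2)·2.2 = 9.68; PS = (38.2 − 36)·2.2 = 4.84; TS = 14.52.
Change in total welfare: 14.52 − 15.125 = −0.605.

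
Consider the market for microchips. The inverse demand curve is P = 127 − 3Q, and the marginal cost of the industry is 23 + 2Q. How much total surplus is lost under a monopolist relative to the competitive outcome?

Under competition P = MC: 127 − 3Q = 23 + 2Q ⇒ Q = 20.8, P = 64.6.
The monopolist equates marginal revenue to marginal cost: 127 − 6Q = 23 + 2Q, so Q = 13. From demand, P = 88.
CS = ½·(127 − 64.6)·20.8 = 648.96; PS = (64.6·20.8 − 23·20.8 − ½·2·20.8²) = 432.64; TS = 1081.6.
CS = ½·(127 − 88)·13 = 253.5; PS = (88·13 − 23·13 − ½·2·13²) = 676; TS = 929.5.
DWL = 1081.6 − 929.5 = 152.1.

DWL = 152.1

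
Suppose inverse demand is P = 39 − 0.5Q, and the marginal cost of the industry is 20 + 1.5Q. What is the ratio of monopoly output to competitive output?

Q_m/Q_c = 0.8

The monopolist equates marginal revenue to marginal cost: 39 − Q = 20 + 1.5Q, so Q = 7.6. From demand, P = 35.2.
Under competition P = MC: 39 − 0.5Q = 20 + 1.5Q ⇒ Q = 9.5, P = 34.25.
Ratio Q_m/Q_c = 7.6/9.5 = 0.8.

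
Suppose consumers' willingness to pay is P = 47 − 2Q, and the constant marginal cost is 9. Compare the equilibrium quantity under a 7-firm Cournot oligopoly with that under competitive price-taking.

With 7 symmetric Cournot firms, each firm's FOC gives 47 − 16q = 9, so q = 2.375, Q = 7·2.375 = 16.625, and P = 13.75.
Under competition P = MC = 9, so Q = (47 − 9)/2 = 19.

Cournot: Q = 16.625; Competition: Q = 19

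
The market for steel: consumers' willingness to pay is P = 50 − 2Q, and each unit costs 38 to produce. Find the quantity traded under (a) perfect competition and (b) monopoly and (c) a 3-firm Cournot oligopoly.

Competitive firms price at marginal cost: P = 38, giving Q = 6.
The monopolist equates marginal revenue to marginal cost: 50 − 4Q = 38, so Q = 3. From demand, P = 44.
In a 3-firm Cournot equilibrium, symmetry and the first-order condition give q = (50 − 38)/(8) = 1.5. So Q = 4.5 and P = 41.

Competition: Q = 6; Monopoly: Q = 3; Cournot: Q = 4.5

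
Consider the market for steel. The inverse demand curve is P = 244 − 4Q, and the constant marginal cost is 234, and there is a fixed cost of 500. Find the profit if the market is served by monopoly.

Monopoly sets MR = MC: 244 − 8Q = 234 ⇒ Q = 1.25, P = 244 − 4·1.25 = 239.
Profit = (239 − 234)·1.25 − 500 = −493.75.

Profit = −493.75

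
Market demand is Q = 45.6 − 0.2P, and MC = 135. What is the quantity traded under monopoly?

Inverting demand: P = 228 − 5Q.
Monopoly sets MR = MC: 228 − 10Q = 135 ⇒ Q = 9.3, P = 228 − 5·9.3 = 181.5.

Q = 9.3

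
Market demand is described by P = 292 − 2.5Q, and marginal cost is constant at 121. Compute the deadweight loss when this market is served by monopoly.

Under competition P = MC = 121, so Q = (292 − 121)/2.5 = 68.4.
The monopolist equates marginal revenue to marginal cost: 292 − 5Q = 121, so Q = 34.2. From demand, P = 206.5.
DWL is the triangle between Q = 34.2 and Q = 68.4: ½·(68.4 − 34.2)·(206.5 − 121) = 1462.05.

DWL = 1462.05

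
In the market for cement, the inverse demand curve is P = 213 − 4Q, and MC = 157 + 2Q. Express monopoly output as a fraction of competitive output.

Q_m/Q_c = 0.6

Monopoly sets MR = MC: 213 − 8Q = 157 + 2Q ⇒ Q = 5.6, P = 213 − 4·5.6 = 190.6.
Under competition P = MC: 213 − 4Q = 157 + 2Q ⇒ Q = 28/3, P = 527/3.
Ratio Q_m/Q_c = 5.6/(28/3) = 0.6.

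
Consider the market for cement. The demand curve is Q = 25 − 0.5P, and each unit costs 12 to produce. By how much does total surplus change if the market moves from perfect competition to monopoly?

Inverting demand: P = 50 − 2Q.
Under competition P = MC = 12, so Q = (50 − 12)/2 = 19.
CS = ½·(50 − 12)·19 = 361; PS = (12 − 12)·19 = 0; TS = 361.
Monopoly sets MR = MC: 50 − 4Q = 12 ⇒ Q = 9.5, P = 50 − 2·9.5 = 31.
CS = ½·(50 − 31)·9.5 = 90.25; PS = (31 − 12)·9.5 = 180.5; TS = 270.75.
Change in total surplus: 270.75 − 361 = −90.25.

TS falls by 90.25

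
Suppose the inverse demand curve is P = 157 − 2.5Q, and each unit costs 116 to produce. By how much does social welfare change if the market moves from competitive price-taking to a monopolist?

Perfect competition: P = MC = 116, so 157 − 2.5Q = 116 and Q = 16.4.
CS = ½·(157 − 116)·16.4 = 336.2; PS = (116 − 116)·16.4 = 0; TS = 336.2.
A monopolist chooses Q where MR = MC. MR = 157 − 5Q; setting this equal to 116 gives Q = 8.2 and P = 136.5.
CS = ½·(157 − 136.5)·8.2 = 84.05; PS = (136.5 − 116)·8.2 = 168.1; TS = 252.15.
Change in social welfare: 252.15 − 336.2 = −84.05.

TS falls by 84.05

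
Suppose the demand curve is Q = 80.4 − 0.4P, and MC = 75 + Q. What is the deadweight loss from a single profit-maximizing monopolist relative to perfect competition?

DWL = 393.75

Inverting demand: P = 201 − 2.5Q.
Competitive equilibrium sets price equal to marginal cost: 201 − 2.5Q = 75 + Q, so Q = 36 and P = 111.
Monopoly sets MR = MC: 201 − 5Q = 75 + Q ⇒ Q = 21, P = 201 − 2.5·21 = 148.5.
CS = ½·(201 − 111)·36 = 1620; PS = (111·36 − 75·36 − ½·1·36²) = 648; TS = 2268.
CS = ½·(201 − 148.5)·21 = 551.25; PS = (148.5·21 − 75·21 − ½·1·21²) = 1323; TS = 1874.25.
DWL = 2268 − 1874.25 = 393.75.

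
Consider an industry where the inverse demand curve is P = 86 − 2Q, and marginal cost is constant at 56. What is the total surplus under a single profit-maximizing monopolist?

A monopolist chooses Q where MR = MC. MR = 86 − 4Q; setting this equal to 56 gives Q = 7.5 and P = 71.
CS = ½·(86 − 71)·7.5 = 56.25; PS = (71 − 56)·7.5 = 112.5; TS = 168.75.

TS = 168.75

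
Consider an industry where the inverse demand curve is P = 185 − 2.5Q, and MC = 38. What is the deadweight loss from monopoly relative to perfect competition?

Competitive firms price at marginal cost: P = 38, giving Q = 58.8.
The monopolist equates marginal revenue to marginal cost: 185 − 5Q = 38, so Q = 29.4. From demand, P = 111.5.
DWL is the triangle between Q = 29.4 and Q = 58.8: ½·(58.8 − 29.4)·(111.5 − 38) = 1080.45.

DWL = 1080.45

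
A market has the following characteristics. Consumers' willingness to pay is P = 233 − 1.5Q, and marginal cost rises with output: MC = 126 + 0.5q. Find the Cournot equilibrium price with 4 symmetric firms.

With 4 symmetric Cournot firms, each firm's FOC gives 233 − 7.5q = 126 + 0.5q, so q = 13.375, Q = 4·13.375 = 53.5, and P = 152.75.

P = 152.75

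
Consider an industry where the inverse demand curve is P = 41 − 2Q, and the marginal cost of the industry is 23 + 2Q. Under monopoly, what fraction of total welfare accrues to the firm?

PS/TS = 0.75

Monopoly sets MR = MC: 41 − 4Q = 23 + 2Q ⇒ Q = 3, P = 41 − 2·3 = 35.
CS = ½·(41 − 35)·3 = 9.
PS = P·Q − VC(Q) = 35·3 − (23·3 + ½·2·3²) = 27.
Share captured = PS/TS = 27/36 = 0.75.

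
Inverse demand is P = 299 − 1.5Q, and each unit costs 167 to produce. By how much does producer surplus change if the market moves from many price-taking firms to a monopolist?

PS rises by 2904

Perfect competition: P = MC = 167, so 299 − 1.5Q = 167 and Q = 88.
PS = (167 − 167)·88 = 0.
Monopoly sets MR = MC: 299 − 3Q = 167 ⇒ Q = 44, P = 299 − 1.5·44 = 233.
PS = (233 − 167)·44 = 2904.
Change in producer surplus: 2904 − 0 = 2904.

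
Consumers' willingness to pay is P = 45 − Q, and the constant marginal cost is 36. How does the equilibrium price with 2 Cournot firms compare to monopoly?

Cournot: P = 39; Monopoly: P = 40.5

In a 2-firm Cournot equilibrium, symmetry and the first-order condition give q = (45 − 36)/(3) = 3. So Q = 6 and P = 39.
The monopolist equates marginal revenue to marginal cost: 45 − 2Q = 36, so Q = 4.5. From demand, P = 40.5.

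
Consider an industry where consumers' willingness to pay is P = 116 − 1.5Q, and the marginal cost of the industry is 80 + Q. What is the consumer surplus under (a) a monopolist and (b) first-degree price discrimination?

The monopolist equates marginal revenue to marginal cost: 116 − 3Q = 80 + Q, so Q = 9. From demand, P = 102.5.
CS = ½·(116 − 102.5)·9 = 60.75.
A perfectly discriminating monopolist sells every unit with P(Q) ≥ MC(Q), so output equals the competitive quantity Q = 14.4. Each buyer pays their reservation price, so CS = 0 and the firm captures all surplus.
CS = 0.

Monopoly: CS = 60.75; Perfect PD: CS = 0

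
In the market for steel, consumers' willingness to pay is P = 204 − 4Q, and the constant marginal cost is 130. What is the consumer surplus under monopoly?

The monopolist equates marginal revenue to marginal cost: 204 − 8Q = 130, so Q = 9.25. From demand, P = 167.
CS = ½·(204 − 167)·9.25 = 171.125.

CS = 171.125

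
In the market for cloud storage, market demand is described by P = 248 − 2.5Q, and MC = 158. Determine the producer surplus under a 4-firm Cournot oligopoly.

PS = 518.4

In a 4-firm Cournot equilibrium, symmetry and the first-order condition give q = (248 − 158)/(12.5) = 7.2. So Q = 28.8 and P = 176.
PS = (176 − 158)·28.8 = 518.4.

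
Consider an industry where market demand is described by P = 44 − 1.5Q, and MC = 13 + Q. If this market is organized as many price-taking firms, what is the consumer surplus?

CS = 115.32

Under competition P = MC: 44 − 1.5Q = 13 + Q ⇒ Q = 12.4, P = 25.4.
CS = ½·(44 − 25.4)·12.4 = 115.32.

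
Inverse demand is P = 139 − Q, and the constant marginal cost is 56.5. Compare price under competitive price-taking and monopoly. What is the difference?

Competitive firms price at marginal cost: P = 56.5, giving Q = 82.5.
A monopolist chooses Q where MR = MC. MR = 139 − 2Q; setting this equal to 56.5 gives Q = 41.25 and P = 97.75.
Change in price: 97.75 − 56.5 = 41.25.

Price rises by 41.25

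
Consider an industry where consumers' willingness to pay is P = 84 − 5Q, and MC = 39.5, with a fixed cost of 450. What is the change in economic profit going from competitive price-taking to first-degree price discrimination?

π rises by 198.025

Competitive firms price at marginal cost: P = 39.5, giving Q = 8.9.
Profit = (39.5 − 39.5)·8.9 − 450 = −450.
A perfectly discriminating monopolist sells every unit with P(Q) ≥ MC(Q), so output equals the competitive quantity Q = 8.9. Each buyer pays their reservation price, so CS = 0 and the firm captures all surplus.
PS equals the full surplus area, 198.025. Profit = 198.025 − 450 = −251.975.
Change in economic profit: −251.975 − −450 = 198.025.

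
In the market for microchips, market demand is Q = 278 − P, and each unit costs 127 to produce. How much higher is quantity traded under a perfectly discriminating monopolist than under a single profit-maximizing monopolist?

Inverting demand: P = 278 − Q.
The monopolist equates marginal revenue to marginal cost: 278 − 2Q = 127, so Q = 75.5. From demand, P = 202.5.
With perfect price discrimination, output is the efficient level Q = 151 (where demand meets MC), but every buyer pays their willingness to pay: CS = 0 and PS = total surplus.
Change in quantity traded: 151 − 75.5 = 75.5.

Q rises by 75.5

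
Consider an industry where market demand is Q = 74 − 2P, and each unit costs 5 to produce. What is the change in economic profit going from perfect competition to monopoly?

Inverting demand: P = 37 − 0.5Q.
Competitive firms price at marginal cost: P = 5, giving Q = 64.
Profit = (5 − 5)·64 = 0.
A monopolist chooses Q where MR = MC. MR = 37 − Q; setting this equal to 5 gives Q = 32 and P = 21.
Profit = (21 − 5)·32 = 512.
Change in economic profit: 512 − 0 = 512.

Economic profit rises by 512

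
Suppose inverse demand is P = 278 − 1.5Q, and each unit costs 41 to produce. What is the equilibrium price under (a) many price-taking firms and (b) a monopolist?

Perfect competition: P = MC = 41, so 278 − 1.5Q = 41 and Q = 158.
Monopoly sets MR = MC: 278 − 3Q = 41 ⇒ Q = 79, P = 278 − 1.5·79 = 159.5.

Competition: P = 41; Monopoly: P = 159.5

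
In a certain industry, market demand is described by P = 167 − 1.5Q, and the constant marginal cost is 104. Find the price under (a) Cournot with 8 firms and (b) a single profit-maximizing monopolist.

Cournot with 8 identical firms: the symmetric best-response condition is 167 − 13.5q = 104. Each firm produces q = 14/3, total output Q = 112/3, price P = 111.
The monopolist equates marginal revenue to marginal cost: 167 − 3Q = 104, so Q = 21. From demand, P = 135.5.

Cournot: P = 111; Monopoly: P = 135.5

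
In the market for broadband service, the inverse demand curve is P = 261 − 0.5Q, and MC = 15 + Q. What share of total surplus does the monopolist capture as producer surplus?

PS/TS = 0.8

The monopolist equates marginal revenue to marginal cost: 261 − Q = 15 + Q, so Q = 123. From demand, P = 199.5.
CS = ½·(261 − 199.5)·123 = 3782.25.
PS = P·Q − VC(Q) = 199.5·123 − (15·123 + ½·1·123²) = 15129.
Share captured = PS/TS = 15129/18911.25 = 0.8.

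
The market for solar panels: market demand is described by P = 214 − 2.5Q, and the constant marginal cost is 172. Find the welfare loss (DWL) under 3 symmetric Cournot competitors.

DWL = 22.05

Perfect competition: P = MC = 172, so 214 − 2.5Q = 172 and Q = 16.8.
Cournot with 3 identical firms: the symmetric best-response condition is 214 − 10q = 172. Each firm produces q = 4.2, total output Q = 12.6, price P = 182.5.
DWL is the triangle between Q = 12.6 and Q = 16.8: ½·(16.8 − 12.6)·(182.5 − 172) = 22.05.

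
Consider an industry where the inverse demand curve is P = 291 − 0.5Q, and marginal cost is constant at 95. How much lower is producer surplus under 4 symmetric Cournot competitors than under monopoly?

A monopolist chooses Q where MR = MC. MR = 291 − Q; setting this equal to 95 gives Q = 196 and P = 193.
PS = (193 − 95)·196 = 19208.
With 4 symmetric Cournot firms, each firm's FOC gives 291 − 2.5q = 95, so q = 78.4, Q = 4·78.4 = 313.6, and P = 134.2.
PS = (134.2 − 95)·313.6 = 12293.12.
Change in producer surplus: 12293.12 − 19208 = −6914.88.

PS falls by 6914.88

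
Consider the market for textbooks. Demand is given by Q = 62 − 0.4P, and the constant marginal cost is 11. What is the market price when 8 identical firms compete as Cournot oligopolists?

Inverting demand: P = 155 − 2.5Q.
Cournot with 8 identical firms: the symmetric best-response condition is 155 − 22.5q = 11. Each firm produces q = 6.4, total output Q = 51.2, price P = 27.

P = 27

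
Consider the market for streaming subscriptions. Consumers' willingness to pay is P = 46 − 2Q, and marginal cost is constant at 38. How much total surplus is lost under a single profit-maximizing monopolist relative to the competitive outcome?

DWL = 4

Under competition P = MC = 38, so Q = (46 − 38)/2 = 4.
A monopolist chooses Q where MR = MC. MR = 46 − 4Q; setting this equal to 38 gives Q = 2 and P = 42.
DWL is the triangle between Q = 2 and Q = 4: ½·(4 − 2)·(42 − 38) = 4.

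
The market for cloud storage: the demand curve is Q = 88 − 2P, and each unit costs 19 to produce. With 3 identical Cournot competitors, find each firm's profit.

π_i = 78.125

Inverting demand: P = 44 − 0.5Q.
With 3 symmetric Cournot firms, each firm's FOC gives 44 − 2q = 19, so q = 12.5, Q = 3·12.5 = 37.5, and P = 25.25.
Each firm's profit = (25.25 − 19)·12.5 = 78.125.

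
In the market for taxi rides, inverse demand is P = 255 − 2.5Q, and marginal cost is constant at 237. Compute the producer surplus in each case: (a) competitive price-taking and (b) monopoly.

Under competition P = MC = 237, so Q = (255 − 237)/2.5 = 7.2.
PS = (237 − 237)·7.2 = 0.
Monopoly sets MR = MC: 255 − 5Q = 237 ⇒ Q = 3.6, P = 255 − 2.5·3.6 = 246.
PS = (246 − 237)·3.6 = 32.4.

Competition: PS = 0; Monopoly: PS = 32.4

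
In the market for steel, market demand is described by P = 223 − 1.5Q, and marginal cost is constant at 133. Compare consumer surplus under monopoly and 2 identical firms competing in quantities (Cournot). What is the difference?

A monopolist chooses Q where MR = MC. MR = 223 − 3Q; setting this equal to 133 gives Q = 30 and P = 178.
CS = ½·(223 − 178)·30 = 675.
With 2 symmetric Cournot firms, each firm's FOC gives 223 − 4.5q = 133, so q = 20, Q = 2·20 = 40, and P = 163.
CS = ½·(223 − 163)·40 = 1200.
Change in consumer surplus: 1200 − 675 = 525.

CS rises by 525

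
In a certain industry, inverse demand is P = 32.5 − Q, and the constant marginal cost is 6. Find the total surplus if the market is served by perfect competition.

Under competition P = MC = 6, so Q = (32.5 − 6)/1 = 26.5.
CS = ½·(32.5 − 6)·26.5 = 351.125; PS = (6 − 6)·26.5 = 0; TS = 351.125.

TS = 351.125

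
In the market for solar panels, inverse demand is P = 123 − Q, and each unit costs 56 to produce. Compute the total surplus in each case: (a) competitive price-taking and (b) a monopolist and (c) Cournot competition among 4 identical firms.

Competition: TS = 2244.5; Monopoly: TS = 1683.375; Cournot: TS = 2154.72

Competitive firms price at marginal cost: P = 56, giving Q = 67.
CS = ½·(123 − 56)·67 = 2244.5; PS = (56 − 56)·67 = 0; TS = 2244.5.
The monopolist equates marginal revenue to marginal cost: 123 − 2Q = 56, so Q = 33.5. From demand, P = 89.5.
CS = ½·(123 − 89.5)·33.5 = 561.125; PS = (89.5 − 56)·33.5 = 1122.25; TS = 1683.375.
Cournot with 4 identical firms: the symmetric best-response condition is 123 − 5q = 56. Each firm produces q = 13.4, total output Q = 53.6, price P = 69.4.
CS = ½·(123 − 69.4)·53.6 = 1436.48; PS = (69.4 − 56)·53.6 = 718.24; TS = 2154.72.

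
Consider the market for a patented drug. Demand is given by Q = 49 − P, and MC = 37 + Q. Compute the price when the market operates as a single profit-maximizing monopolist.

P = 45

Inverting demand: P = 49 − Q.
Monopoly sets MR = MC: 49 − 2Q = 37 + Q ⇒ Q = 4, P = 49 − 4 = 45.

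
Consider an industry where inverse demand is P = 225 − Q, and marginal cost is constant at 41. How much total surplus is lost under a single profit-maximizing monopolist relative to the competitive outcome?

Under competition P = MC = 41, so Q = (225 − 41)/1 = 184.
Monopoly sets MR = MC: 225 − 2Q = 41 ⇒ Q = 92, P = 225 − 92 = 133.
DWL is the triangle between Q = 92 and Q = 184: ½·(184 − 92)·(133 − 41) = 4232.

DWL = 4232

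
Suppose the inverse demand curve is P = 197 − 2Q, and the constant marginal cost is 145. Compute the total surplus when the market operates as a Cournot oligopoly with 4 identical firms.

Cournot with 4 identical firms: the symmetric best-response condition is 197 − 10q = 145. Each firm produces q = 5.2, total output Q = 20.8, price P = 155.4.
CS = ½·(197 − 155.4)·20.8 = 432.64; PS = (155.4 − 145)·20.8 = 216.32; TS = 648.96.

TS = 648.96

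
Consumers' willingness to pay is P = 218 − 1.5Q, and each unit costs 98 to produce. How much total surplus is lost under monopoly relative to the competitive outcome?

DWL = 1200

Competitive firms price at marginal cost: P = 98, giving Q = 80.
The monopolist equates marginal revenue to marginal cost: 218 − 3Q = 98, so Q = 40. From demand, P = 158.
DWL is the triangle between Q = 40 and Q = 80: ½·(80 − 40)·(158 − 98) = 1200.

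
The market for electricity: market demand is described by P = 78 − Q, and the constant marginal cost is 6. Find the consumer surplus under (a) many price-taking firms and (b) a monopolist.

Competition: CS = 2592; Monopoly: CS = 648

Competitive firms price at marginal cost: P = 6, giving Q = 72.
CS = ½·(78 − 6)·72 = 2592.
A monopolist chooses Q where MR = MC. MR = 78 − 2Q; setting this equal to 6 gives Q = 36 and P = 42.
CS = ½·(78 − 42)·36 = 648.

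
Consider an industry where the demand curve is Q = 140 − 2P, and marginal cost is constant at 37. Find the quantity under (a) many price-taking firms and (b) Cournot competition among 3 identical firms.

Competition: Q = 66; Cournot: Q = 49.5

Inverting demand: P = 70 − 0.5Q.
Under competition P = MC = 37, so Q = (70 − 37)/0.5 = 66.
In a 3-firm Cournot equilibrium, symmetry and the first-order condition give q = (70 − 37)/(2) = 16.5. So Q = 49.5 and P = 45.25.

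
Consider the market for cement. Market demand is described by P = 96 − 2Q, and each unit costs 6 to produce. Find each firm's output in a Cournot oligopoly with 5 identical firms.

In a 5-firm Cournot equilibrium, symmetry and the first-order condition give q = (96 − 6)/(12) = 7.5. So Q = 37.5 and P = 21.

q_i = 7.5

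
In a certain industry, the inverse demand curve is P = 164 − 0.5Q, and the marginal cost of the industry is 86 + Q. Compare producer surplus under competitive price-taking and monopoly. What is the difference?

Producer surplus rises by 169

Competitive equilibrium sets price equal to marginal cost: 164 − 0.5Q = 86 + Q, so Q = 52 and P = 138.
PS = P·Q − VC(Q) = 138·52 − (86·52 + ½·1·52²) = 1352.
A monopolist chooses Q where MR = MC. MR = 164 − Q; setting this equal to 86 + Q gives Q = 39 and P = 144.5.
PS = P·Q − VC(Q) = 144.5·39 − (86·39 + ½·1·39²) = 1521.
Change in producer surplus: 1521 − 1352 = 169.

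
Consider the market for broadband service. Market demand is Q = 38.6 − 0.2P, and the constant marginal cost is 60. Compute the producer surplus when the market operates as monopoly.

PS = 884.45

Inverting demand: P = 193 − 5Q.
A monopolist chooses Q where MR = MC. MR = 193 − 10Q; setting this equal to 60 gives Q = 13.3 and P = 126.5.
PS = (126.5 − 60)·13.3 = 884.45.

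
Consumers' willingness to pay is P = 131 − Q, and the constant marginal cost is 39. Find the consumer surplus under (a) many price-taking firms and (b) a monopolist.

Competitive firms price at marginal cost: P = 39, giving Q = 92.
CS = ½·(131 − 39)·92 = 4232.
The monopolist equates marginal revenue to marginal cost: 131 − 2Q = 39, so Q = 46. From demand, P = 85.
CS = ½·(131 − 85)·46 = 1058.

Competition: CS = 4232; Monopoly: CS = 1058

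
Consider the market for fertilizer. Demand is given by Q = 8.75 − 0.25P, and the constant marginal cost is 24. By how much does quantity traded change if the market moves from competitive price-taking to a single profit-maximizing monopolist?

Inverting demand: P = 35 − 4Q.
Perfect competition: P = MC = 24, so 35 − 4Q = 24 and Q = 2.75.
A monopolist chooses Q where MR = MC. MR = 35 − 8Q; setting this equal to 24 gives Q = 1.375 and P = 29.5.
Change in quantity traded: 1.375 − 2.75 = −1.375.

Q falls by 1.375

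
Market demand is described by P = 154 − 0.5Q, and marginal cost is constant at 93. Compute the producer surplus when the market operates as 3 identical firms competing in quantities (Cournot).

PS = 1395.375

With 3 symmetric Cournot firms, each firm's FOC gives 154 − 2q = 93, so q = 30.5, Q = 3·30.5 = 91.5, and P = 108.25.
PS = (108.25 − 93)·91.5 = 1395.375.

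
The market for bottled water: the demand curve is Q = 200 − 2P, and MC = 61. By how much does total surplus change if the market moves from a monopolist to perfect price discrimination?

TS rises by 380.25

Inverting demand: P = 100 − 0.5Q.
A monopolist chooses Q where MR = MC. MR = 100 − Q; setting this equal to 61 gives Q = 39 and P = 80.5.
CS = ½·(100 − 80.5)·39 = 380.25; PS = (80.5 − 61)·39 = 760.5; TS = 1140.75.
Under first-degree price discrimination the firm charges each unit its demand price and produces up to where P = MC, i.e. Q = 78. Consumer surplus is zero; producer surplus equals total surplus.
TS = 1521 (equal to competitive TS).
Change in total surplus: 1521 − 1140.75 = 380.25.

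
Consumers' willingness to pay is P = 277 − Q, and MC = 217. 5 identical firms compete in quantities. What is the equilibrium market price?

In a 5-firm Cournot equilibrium, symmetry and the first-order condition give q = (277 − 217)/(6) = 10. So Q = 50 and P = 227.

P = 227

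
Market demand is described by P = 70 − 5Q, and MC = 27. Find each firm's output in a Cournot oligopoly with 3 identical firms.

With 3 symmetric Cournot firms, each firm's FOC gives 70 − 20q = 27, so q = 2.15, Q = 3·2.15 = 6.45, and P = 37.75.

q_i = 2.15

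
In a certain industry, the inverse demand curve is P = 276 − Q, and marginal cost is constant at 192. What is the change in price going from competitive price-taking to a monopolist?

Price rises by 42

Perfect competition: P = MC = 192, so 276 − Q = 192 and Q = 84.
A monopolist chooses Q where MR = MC. MR = 276 − 2Q; setting this equal to 192 gives Q = 42 and P = 234.
Change in price: 234 − 192 = 42.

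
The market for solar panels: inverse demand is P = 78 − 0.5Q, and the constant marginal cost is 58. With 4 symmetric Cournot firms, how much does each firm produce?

q_i = 8

In a 4-firm Cournot equilibrium, symmetry and the first-order condition give q = (78 − 58)/(2.5) = 8. So Q = 32 and P = 62.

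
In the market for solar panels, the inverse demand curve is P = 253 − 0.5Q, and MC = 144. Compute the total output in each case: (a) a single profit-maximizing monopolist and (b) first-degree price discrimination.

A monopolist chooses Q where MR = MC. MR = 253 − Q; setting this equal to 144 gives Q = 109 and P = 198.5.
Under first-degree price discrimination the firm charges each unit its demand price and produces up to where P = MC, i.e. Q = 218. Consumer surplus is zero; producer surplus equals total surplus.

Monopoly: Q = 109; Perfect PD: Q = 218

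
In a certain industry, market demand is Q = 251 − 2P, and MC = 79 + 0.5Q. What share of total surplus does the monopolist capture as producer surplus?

Inverting demand: P = 125.5 − 0.5Q.
The monopolist equates marginal revenue to marginal cost: 125.5 − Q = 79 + 0.5Q, so Q = 31. From demand, P = 110.
CS = ½·(125.5 − 110)·31 = 240.25.
PS = P·Q − VC(Q) = 110·31 − (79·31 + ½·0.5·31²) = 720.75.
Share captured = PS/TS = 720.75/961 = 0.75.

PS/TS = 0.75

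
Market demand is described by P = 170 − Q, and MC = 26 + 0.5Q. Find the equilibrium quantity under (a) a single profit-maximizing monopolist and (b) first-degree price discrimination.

Monopoly: Q = 57.6; Perfect PD: Q = 96

The monopolist equates marginal revenue to marginal cost: 170 − 2Q = 26 + 0.5Q, so Q = 57.6. From demand, P = 112.4.
Under first-degree price discrimination the firm charges each unit its demand price and produces up to where P = MC, i.e. Q = 96. Consumer surplus is zero; producer surplus equals total surplus.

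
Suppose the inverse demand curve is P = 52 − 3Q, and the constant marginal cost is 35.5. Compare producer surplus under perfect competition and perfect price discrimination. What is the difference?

Under competition P = MC = 35.5, so Q = (52 − 35.5)/3 = 5.5.
PS = (35.5 − 35.5)·5.5 = 0.
A perfectly discriminating monopolist sells every unit with P(Q) ≥ MC(Q), so output equals the competitive quantity Q = 5.5. Each buyer pays their reservation price, so CS = 0 and the firm captures all surplus.
PS = ½·(52 − 35.5)·5.5 = 45.375.
Change in producer surplus: 45.375 − 0 = 45.375.

PS rises by 45.375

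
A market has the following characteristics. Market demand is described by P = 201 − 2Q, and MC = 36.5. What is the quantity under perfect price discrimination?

With perfect price discrimination, output is the efficient level Q = 82.25 (where demand meets MC), but every buyer pays their willingness to pay: CS = 0 and PS = total surplus.

Q = 82.25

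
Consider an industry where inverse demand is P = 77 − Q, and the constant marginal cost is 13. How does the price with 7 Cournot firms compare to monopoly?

Cournot: P = 21; Monopoly: P = 45

With 7 symmetric Cournot firms, each firm's FOC gives 77 − 8q = 13, so q = 8, Q = 7·8 = 56, and P = 21.
A monopolist chooses Q where MR = MC. MR = 77 − 2Q; setting this equal to 13 gives Q = 32 and P = 45.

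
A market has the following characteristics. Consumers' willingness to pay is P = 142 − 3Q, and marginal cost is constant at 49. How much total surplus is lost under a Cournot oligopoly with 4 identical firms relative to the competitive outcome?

Perfect competition: P = MC = 49, so 142 − 3Q = 49 and Q = 31.
Cournot with 4 identical firms: the symmetric best-response condition is 142 − 15q = 49. Each firm produces q = 6.2, total output Q = 24.8, price P = 67.6.
DWL is the triangle between Q = 24.8 and Q = 31: ½·(31 − 24.8)·(67.6 − 49) = 57.66.

DWL = 57.66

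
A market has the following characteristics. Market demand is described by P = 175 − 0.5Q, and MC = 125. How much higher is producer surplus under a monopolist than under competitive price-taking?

Perfect competition: P = MC = 125, so 175 − 0.5Q = 125 and Q = 100.
PS = (125 − 125)·100 = 0.
A monopolist chooses Q where MR = MC. MR = 175 − Q; setting this equal to 125 gives Q = 50 and P = 150.
PS = (150 − 125)·50 = 1250.
Change in producer surplus: 1250 − 0 = 1250.

Producer surplus rises by 1250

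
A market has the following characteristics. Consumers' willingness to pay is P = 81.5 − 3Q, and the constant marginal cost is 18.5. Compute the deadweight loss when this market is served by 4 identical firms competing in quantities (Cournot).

DWL = 26.46

Competitive firms price at marginal cost: P = 18.5, giving Q = 21.
In a 4-firm Cournot equilibrium, symmetry and the first-order condition give q = (81.5 − 18.5)/(15) = 4.2. So Q = 16.8 and P = 31.1.
DWL is the triangle between Q = 16.8 and Q = 21: ½·(21 − 16.8)·(31.1 − 18.5) = 26.46.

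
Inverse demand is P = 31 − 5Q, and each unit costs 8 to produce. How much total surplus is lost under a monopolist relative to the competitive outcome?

DWL = 13.225

Competitive firms price at marginal cost: P = 8, giving Q = 4.6.
The monopolist equates marginal revenue to marginal cost: 31 − 10Q = 8, so Q = 2.3. From demand, P = 19.5.
DWL is the triangle between Q = 2.3 and Q = 4.6: ½·(4.6 − 2.3)·(19.5 − 8) = 13.225.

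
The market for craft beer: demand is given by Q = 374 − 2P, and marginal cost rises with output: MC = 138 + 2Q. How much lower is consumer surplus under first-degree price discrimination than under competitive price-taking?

Inverting demand: P = 187 − 0.5Q.
Under competition P = MC: 187 − 0.5Q = 138 + 2Q ⇒ Q = 19.6, P = 177.2.
CS = ½·(187 − 177.2)·19.6 = 96.04.
A perfectly discriminating monopolist sells every unit with P(Q) ≥ MC(Q), so output equals the competitive quantity Q = 19.6. Each buyer pays their reservation price, so CS = 0 and the firm captures all surplus.
CS = 0.
Change in consumer surplus: 0 − 96.04 = −96.04.

Consumer surplus falls by 96.04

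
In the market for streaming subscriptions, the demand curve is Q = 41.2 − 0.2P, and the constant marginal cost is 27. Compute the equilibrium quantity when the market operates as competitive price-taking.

Q = 35.8

Inverting demand: P = 206 − 5Q.
Perfect competition: P = MC = 27, so 206 − 5Q = 27 and Q = 35.8.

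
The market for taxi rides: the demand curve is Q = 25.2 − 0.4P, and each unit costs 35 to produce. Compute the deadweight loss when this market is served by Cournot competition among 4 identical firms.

Inverting demand: P = 63 − 2.5Q.
Perfect competition: P = MC = 35, so 63 − 2.5Q = 35 and Q = 11.2.
Cournot with 4 identical firms: the symmetric best-response condition is 63 − 12.5q = 35. Each firm produces q = 2.24, total output Q = 8.96, price P = 40.6.
DWL is the triangle between Q = 8.96 and Q = 11.2: ½·(11.2 − 8.96)·(40.6 − 35) = 6.272.

DWL = 6.272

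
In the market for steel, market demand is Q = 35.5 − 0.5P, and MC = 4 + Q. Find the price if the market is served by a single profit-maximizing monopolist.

P = 44.2

Inverting demand: P = 71 − 2Q.
Monopoly sets MR = MC: 71 − 4Q = 4 + Q ⇒ Q = 13.4, P = 71 − 2·13.4 = 44.2.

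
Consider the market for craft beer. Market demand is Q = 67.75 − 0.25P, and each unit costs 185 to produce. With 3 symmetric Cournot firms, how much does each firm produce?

q_i = 5.375

Inverting demand: P = 271 − 4Q.
With 3 symmetric Cournot firms, each firm's FOC gives 271 − 16q = 185, so q = 5.375, Q = 3·5.375 = 16.125, and P = 206.5.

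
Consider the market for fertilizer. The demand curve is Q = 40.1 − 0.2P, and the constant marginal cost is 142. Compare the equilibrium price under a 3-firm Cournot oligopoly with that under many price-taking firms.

Cournot: P = 156.625; Competition: P = 142

Inverting demand: P = 200.5 − 5Q.
Cournot with 3 identical firms: the symmetric best-response condition is 200.5 − 20q = 142. Each firm produces q = 2.925, total output Q = 8.775, price P = 156.625.
Perfect competition: P = MC = 142, so 200.5 − 5Q = 142 and Q = 11.7.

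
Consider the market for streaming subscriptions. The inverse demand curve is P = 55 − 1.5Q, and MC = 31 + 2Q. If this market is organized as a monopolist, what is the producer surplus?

The monopolist equates marginal revenue to marginal cost: 55 − 3Q = 31 + 2Q, so Q = 4.8. From demand, P = 47.8.
PS = P·Q − VC(Q) = 47.8·4.8 − (31·4.8 + ½·2·4.8²) = 57.6.

PS = 57.6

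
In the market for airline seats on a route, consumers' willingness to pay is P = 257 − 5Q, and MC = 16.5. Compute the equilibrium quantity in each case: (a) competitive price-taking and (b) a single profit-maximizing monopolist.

Competition: Q = 48.1; Monopoly: Q = 24.05

Perfect competition: P = MC = 16.5, so 257 − 5Q = 16.5 and Q = 48.1.
Monopoly sets MR = MC: 257 − 10Q = 16.5 ⇒ Q = 24.05, P = 257 − 5·24.05 = 136.75.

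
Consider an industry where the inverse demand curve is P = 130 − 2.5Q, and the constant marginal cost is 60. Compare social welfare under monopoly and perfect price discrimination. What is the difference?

Social welfare rises by 245

The monopolist equates marginal revenue to marginal cost: 130 − 5Q = 60, so Q = 14. From demand, P = 95.
CS = ½·(130 − 95)·14 = 245; PS = (95 − 60)·14 = 490; TS = 735.
Under first-degree price discrimination the firm charges each unit its demand price and produces up to where P = MC, i.e. Q = 28. Consumer surplus is zero; producer surplus equals total surplus.
TS = 980 (equal to competitive TS).
Change in social welfare: 980 − 735 = 245.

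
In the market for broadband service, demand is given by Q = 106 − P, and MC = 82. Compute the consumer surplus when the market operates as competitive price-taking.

Inverting demand: P = 106 − Q.
Perfect competition: P = MC = 82, so 106 − Q = 82 and Q = 24.
CS = ½·(106 − 82)·24 = 288.

CS = 288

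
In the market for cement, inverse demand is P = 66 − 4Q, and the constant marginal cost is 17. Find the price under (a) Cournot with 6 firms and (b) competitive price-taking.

In a 6-firm Cournot equilibrium, symmetry and the first-order condition give q = (66 − 17)/(28) = 1.75. So Q = 10.5 and P = 24.
Competitive firms price at marginal cost: P = 17, giving Q = 12.25.

Cournot: P = 24; Competition: P = 17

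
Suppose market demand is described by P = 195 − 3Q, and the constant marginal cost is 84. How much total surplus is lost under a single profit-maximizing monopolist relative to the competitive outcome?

DWL = 513.375

Competitive firms price at marginal cost: P = 84, giving Q = 37.
Monopoly sets MR = MC: 195 − 6Q = 84 ⇒ Q = 18.5, P = 195 − 3·18.5 = 139.5.
DWL is the triangle between Q = 18.5 and Q = 37: ½·(37 − 18.5)·(139.5 − 84) = 513.375.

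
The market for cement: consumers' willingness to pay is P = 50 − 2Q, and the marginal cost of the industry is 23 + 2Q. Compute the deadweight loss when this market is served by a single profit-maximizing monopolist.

Under competition P = MC: 50 − 2Q = 23 + 2Q ⇒ Q = 6.75, P = 36.5.
Monopoly sets MR = MC: 50 − 4Q = 23 + 2Q ⇒ Q = 4.5, P = 50 − 2·4.5 = 41.
CS = ½·(50 − 36.5)·6.75 = 729/16; PS = (36.5·6.75 − 23·6.75 − ½·2·6.75²) = 729/16; TS = 91.125.
CS = ½·(50 − 41)·4.5 = 20.25; PS = (41·4.5 − 23·4.5 − ½·2·4.5²) = 60.75; TS = 81.
DWL = 91.125 − 81 = 10.125.

DWL = 10.125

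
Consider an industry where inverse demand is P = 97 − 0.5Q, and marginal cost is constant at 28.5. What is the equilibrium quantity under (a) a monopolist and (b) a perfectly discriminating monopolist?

The monopolist equates marginal revenue to marginal cost: 97 − Q = 28.5, so Q = 68.5. From demand, P = 62.75.
A perfectly discriminating monopolist sells every unit with P(Q) ≥ MC(Q), so output equals the competitive quantity Q = 137. Each buyer pays their reservation price, so CS = 0 and the firm captures all surplus.

Monopoly: Q = 68.5; Perfect PD: Q = 137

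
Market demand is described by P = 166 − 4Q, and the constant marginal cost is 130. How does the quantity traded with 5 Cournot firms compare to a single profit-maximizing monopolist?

Cournot: Q = 7.5; Monopoly: Q = 4.5

With 5 symmetric Cournot firms, each firm's FOC gives 166 − 24q = 130, so q = 1.5, Q = 5·1.5 = 7.5, and P = 136.
The monopolist equates marginal revenue to marginal cost: 166 − 8Q = 130, so Q = 4.5. From demand, P = 148.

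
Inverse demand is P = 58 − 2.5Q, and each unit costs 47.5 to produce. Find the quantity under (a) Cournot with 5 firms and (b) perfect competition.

In a 5-firm Cournot equilibrium, symmetry and the first-order condition give q = (58 − 47.5)/(15) = 0.7. So Q = 3.5 and P = 49.25.
Perfect competition: P = MC = 47.5, so 58 − 2.5Q = 47.5 and Q = 4.2.

Cournot: Q = 3.5; Competition: Q = 4.2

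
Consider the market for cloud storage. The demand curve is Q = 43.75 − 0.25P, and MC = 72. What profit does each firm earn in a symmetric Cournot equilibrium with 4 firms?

Inverting demand: P = 175 − 4Q.
With 4 symmetric Cournot firms, each firm's FOC gives 175 − 20q = 72, so q = 5.15, Q = 4·5.15 = 20.6, and P = 92.6.
Each firm's profit = (92.6 − 72)·5.15 = 106.09.

π_i = 106.09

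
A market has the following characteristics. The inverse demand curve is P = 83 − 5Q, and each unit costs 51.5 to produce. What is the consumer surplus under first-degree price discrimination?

CS = 0

With perfect price discrimination, output is the efficient level Q = 6.3 (where demand meets MC), but every buyer pays their willingness to pay: CS = 0 and PS = total surplus.
CS = 0.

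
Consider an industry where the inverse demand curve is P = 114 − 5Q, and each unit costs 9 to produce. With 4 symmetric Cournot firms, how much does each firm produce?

Cournot with 4 identical firms: the symmetric best-response condition is 114 − 25q = 9. Each firm produces q = 4.2, total output Q = 16.8, price P = 30.

q_i = 4.2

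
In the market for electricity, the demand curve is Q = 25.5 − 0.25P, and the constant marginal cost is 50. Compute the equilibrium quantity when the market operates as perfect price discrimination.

Inverting demand: P = 102 − 4Q.
With perfect price discrimination, output is the efficient level Q = 13 (where demand meets MC), but every buyer pays their willingness to pay: CS = 0 and PS = total surplus.

Q = 13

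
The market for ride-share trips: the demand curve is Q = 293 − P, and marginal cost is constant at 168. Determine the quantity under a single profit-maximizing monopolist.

Inverting demand: P = 293 − Q.
A monopolist chooses Q where MR = MC. MR = 293 − 2Q; setting this equal to 168 gives Q = 62.5 and P = 230.5.

Q = 62.5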